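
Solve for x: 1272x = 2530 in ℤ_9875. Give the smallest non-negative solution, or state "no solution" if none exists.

4365

First find gcd(1272, 9875):
9875 = 7×1272 + 971
1272 = 1×971 + 301
971 = 3×301 + 68
301 = 4×68 + 29
68 = 2×29 + 10
29 = 2×10 + 9
10 = 1×9 + 1
9 = 9×1 + 0
gcd = 1, so a unique solution mod 9875 exists.
Back-substitute for the Bézout coefficients:
1 = 10 − 9
1 = −29 + 3·10
1 = 3·68 − 7·29
1 = −7·301 + 31·68
1 = 31·971 − 100·301
1 = −100·1272 + 131·971
1 = 131·9875 − 1017·1272
So 1272·(-1017) ≡ 1 (mod 9875), giving 1272⁻¹ ≡ 8858.
x ≡ 1272⁻¹·2530 ≡ 8858·2530 ≡ 4365 (mod 9875).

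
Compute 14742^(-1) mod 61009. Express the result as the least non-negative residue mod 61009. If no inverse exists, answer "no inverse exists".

no inverse exists

Compute gcd(14742, 61009):
61009 = 4×14742 + 2041
14742 = 7×2041 + 455
2041 = 4×455 + 221
455 = 2×221 + 13
221 = 17×13 + 0
Since gcd = 13 > 1, 14742 is not a unit mod 61009.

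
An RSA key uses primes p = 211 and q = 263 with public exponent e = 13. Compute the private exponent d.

φ(n) = (p−1)(q−1) = 210·262 = 55020.
Need d with 13·d ≡ 1 (mod 55020). Apply the extended Euclidean algorithm:
55020 = 4232·13 + 4
13 = 3·4 + 1
4 = 4·1 + 0
Back-substitute:
1 = 13 − 3·4
1 = −3·55020 + 12697·13
So 13·12697 ≡ 1 (mod 55020), hence d = 12697.

12697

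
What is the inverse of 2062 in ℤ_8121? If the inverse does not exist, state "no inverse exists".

gcd(8121, 2062) by repeated division:
8121 = 3*2062 + 1935
2062 = 1*1935 + 127
1935 = 15*127 + 30
127 = 4*30 + 7
30 = 4*7 + 2
7 = 3*2 + 1
2 = 2*1 + 0
Since gcd(2062, 8121) = 1, back-substitute to write 1 as a combination:
1 = 7 − 3·2
1 = −3·30 + 13·7
1 = 13·127 − 55·30
1 = −55·1935 + 838·127
1 = 838·2062 − 893·1935
1 = −893·8121 + 3517·2062
So 2062·3517 ≡ 1 (mod 8121).

3517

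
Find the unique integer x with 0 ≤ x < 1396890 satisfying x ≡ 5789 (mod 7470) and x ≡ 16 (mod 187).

Write x = 5789 + 7470·k. Then 7470·k ≡ 16 − 5789 ≡ 24 (mod 187).
Need 7470⁻¹ mod 187. Extended Euclid on (187, 177):
187 = 1·177 + 10
177 = 17·10 + 7
10 = 1·7 + 3
7 = 2·3 + 1
3 = 3·1 + 0
Back-substitute:
1 = 7 − 2·3
1 = −2·10 + 3·7
1 = 3·177 − 53·10
1 = −53·187 + 56·177
7470⁻¹ ≡ 56 (mod 187), so k ≡ 56·24 ≡ 35 (mod 187).
x = 5789 + 7470·35 = 267239.

267239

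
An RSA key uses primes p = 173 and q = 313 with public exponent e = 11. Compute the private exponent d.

43907

φ(n) = (p−1)(q−1) = 172·312 = 53664.
Need d with 11·d ≡ 1 (mod 53664). Apply the extended Euclidean algorithm:
53664 = 4878·11 + 6
11 = 1·6 + 5
6 = 1·5 + 1
5 = 5·1 + 0
Back-substitute:
1 = 6 − 5
1 = −11 + 2·6
1 = 2·53664 − 9757·11
So 11·(-9757) ≡ 1 (mod 53664), hence d ≡ -9757 ≡ 43907 (mod 53664).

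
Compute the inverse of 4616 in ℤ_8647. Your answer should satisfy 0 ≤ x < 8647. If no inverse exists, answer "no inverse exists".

946

gcd(8647, 4616) by repeated division:
8647 = 1·4616 + 4031
4616 = 1·4031 + 585
4031 = 6·585 + 521
585 = 1·521 + 64
521 = 8·64 + 9
64 = 7·9 + 1
9 = 9·1 + 0
gcd = 1, so the inverse exists. Back-substitute:
1 = 64 − 7·9
1 = −7·521 + 57·64
1 = 57·585 − 64·521
1 = −64·4031 + 441·585
1 = 441·4616 − 505·4031
1 = −505·8647 + 946·4616
So 4616·946 ≡ 1 (mod 8647).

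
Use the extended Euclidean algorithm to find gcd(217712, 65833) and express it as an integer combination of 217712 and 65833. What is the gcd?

Euclidean algorithm:
217712 = 3×65833 + 20213
65833 = 3×20213 + 5194
20213 = 3×5194 + 4631
5194 = 1×4631 + 563
4631 = 8×563 + 127
563 = 4×127 + 55
127 = 2×55 + 17
55 = 3×17 + 4
17 = 4×4 + 1
4 = 4×1 + 0
gcd(217712, 65833) = 1.
Express as a combination:
1 = 17 − 4·4
1 = −4·55 + 13·17
1 = 13·127 − 30·55
1 = −30·563 + 133·127
1 = 133·4631 − 1094·563
1 = −1094·5194 + 1227·4631
1 = 1227·20213 − 4775·5194
1 = −4775·65833 + 15552·20213
1 = 15552·217712 − 51431·65833
So 1 = (15552)·217712 + (-51431)·65833.

1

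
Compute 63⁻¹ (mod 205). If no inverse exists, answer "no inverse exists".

192

Extended Euclidean algorithm:
205 = 3*63 + 16
63 = 3*16 + 15
16 = 1*15 + 1
15 = 15*1 + 0
gcd = 1, so the inverse exists. Back-substitute:
1 = 16 − 15
1 = −63 + 4·16
1 = 4·205 − 13·63
So 63·(-13) ≡ 1 (mod 205), and -13 ≡ 192 (mod 205).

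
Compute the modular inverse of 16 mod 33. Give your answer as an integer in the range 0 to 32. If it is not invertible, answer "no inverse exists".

gcd(33, 16) by repeated division:
33 = 2·16 + 1
16 = 16·1 + 0
The gcd is 1. Working backward:
1 = 33 − 2·16
So 16·(-2) ≡ 1 (mod 33), and -2 ≡ 31 (mod 33).

31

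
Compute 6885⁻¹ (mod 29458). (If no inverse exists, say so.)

Run Euclid on (29458, 6885):
29458 = 4×6885 + 1918
6885 = 3×1918 + 1131
1918 = 1×1131 + 787
1131 = 1×787 + 344
787 = 2×344 + 99
344 = 3×99 + 47
99 = 2×47 + 5
47 = 9×5 + 2
5 = 2×2 + 1
2 = 2×1 + 0
Since gcd(6885, 29458) = 1, back-substitute to write 1 as a combination:
1 = 5 − 2·2
1 = −2·47 + 19·5
1 = 19·99 − 40·47
1 = −40·344 + 139·99
1 = 139·787 − 318·344
1 = −318·1131 + 457·787
1 = 457·1918 − 775·1131
1 = −775·6885 + 2782·1918
1 = 2782·29458 − 11903·6885
Hence 6885⁻¹ ≡ -11903 ≡ 17555 (mod 29458).

17555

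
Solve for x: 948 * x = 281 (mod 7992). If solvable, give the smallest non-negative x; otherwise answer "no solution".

no solution

gcd(948, 7992):
7992 = 8×948 + 408
948 = 2×408 + 132
408 = 3×132 + 12
132 = 11×12 + 0
gcd = 12, but 12 ∤ 281, so the congruence has no solution.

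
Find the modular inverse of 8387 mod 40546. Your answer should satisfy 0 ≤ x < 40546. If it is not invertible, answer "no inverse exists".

22185

Run Euclid on (40546, 8387):
40546 = 4·8387 + 6998
8387 = 1·6998 + 1389
6998 = 5·1389 + 53
1389 = 26·53 + 11
53 = 4·11 + 9
11 = 1·9 + 2
9 = 4·2 + 1
2 = 2·1 + 0
gcd = 1, so the inverse exists. Back-substitute:
1 = 9 − 4·2
1 = −4·11 + 5·9
1 = 5·53 − 24·11
1 = −24·1389 + 629·53
1 = 629·6998 − 3169·1389
1 = −3169·8387 + 3798·6998
1 = 3798·40546 − 18361·8387
So 8387·(-18361) ≡ 1 (mod 40546), and -18361 ≡ 22185 (mod 40546).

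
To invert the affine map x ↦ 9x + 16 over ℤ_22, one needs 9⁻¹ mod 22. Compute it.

Extended Euclidean algorithm:
22 = 2*9 + 4
9 = 2*4 + 1
4 = 4*1 + 0
gcd = 1, so the inverse exists. Back-substitute:
1 = 9 − 2·4
1 = −2·22 + 5·9
So 9·5 ≡ 1 (mod 22).

5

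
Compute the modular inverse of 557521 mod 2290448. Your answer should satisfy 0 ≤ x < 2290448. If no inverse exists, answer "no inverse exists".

739793

Apply the Euclidean algorithm to 2290448 and 557521:
2290448 = 4*557521 + 60364
557521 = 9*60364 + 14245
60364 = 4*14245 + 3384
14245 = 4*3384 + 709
3384 = 4*709 + 548
709 = 1*548 + 161
548 = 3*161 + 65
161 = 2*65 + 31
65 = 2*31 + 3
31 = 10*3 + 1
3 = 3*1 + 0
The gcd is 1. Working backward:
1 = 31 − 10·3
1 = −10·65 + 21·31
1 = 21·161 − 52·65
1 = −52·548 + 177·161
1 = 177·709 − 229·548
1 = −229·3384 + 1093·709
1 = 1093·14245 − 4601·3384
1 = −4601·60364 + 19497·14245
1 = 19497·557521 − 180074·60364
1 = −180074·2290448 + 739793·557521
So 557521·739793 ≡ 1 (mod 2290448).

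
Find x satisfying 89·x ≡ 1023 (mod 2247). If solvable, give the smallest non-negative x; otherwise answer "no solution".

2208

First find gcd(89, 2247):
2247 = 25×89 + 22
89 = 4×22 + 1
22 = 22×1 + 0
gcd = 1, so a unique solution mod 2247 exists.
Back-substitute for the Bézout coefficients:
1 = 89 − 4·22
1 = −4·2247 + 101·89
So 89·(101) ≡ 1 (mod 2247), giving 89⁻¹ ≡ 101.
x ≡ 89⁻¹·1023 ≡ 101·1023 ≡ 2208 (mod 2247).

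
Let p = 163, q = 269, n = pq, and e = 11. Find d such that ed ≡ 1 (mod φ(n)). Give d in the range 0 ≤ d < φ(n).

φ(n) = (p−1)(q−1) = 162·268 = 43416.
Need d with 11·d ≡ 1 (mod 43416). Apply the extended Euclidean algorithm:
43416 = 3946·11 + 10
11 = 1·10 + 1
10 = 10·1 + 0
Back-substitute:
1 = 11 − 10
1 = −43416 + 3947·11
So 11·3947 ≡ 1 (mod 43416), hence d = 3947.

3947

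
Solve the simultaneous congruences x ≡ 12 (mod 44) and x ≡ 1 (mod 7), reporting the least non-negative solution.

232

Write x = 12 + 44·k. Then 44·k ≡ 1 − 12 ≡ 3 (mod 7).
Need 44⁻¹ mod 7. Extended Euclid on (7, 2):
7 = 3×2 + 1
2 = 2×1 + 0
Back-substitute:
1 = 7 − 3·2
44⁻¹ ≡ 4 (mod 7), so k ≡ 4·3 ≡ 5 (mod 7).
x = 12 + 44·5 = 232.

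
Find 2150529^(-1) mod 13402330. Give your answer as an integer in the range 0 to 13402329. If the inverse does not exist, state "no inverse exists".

4129769

Run Euclid on (13402330, 2150529):
13402330 = 6*2150529 + 499156
2150529 = 4*499156 + 153905
499156 = 3*153905 + 37441
153905 = 4*37441 + 4141
37441 = 9*4141 + 172
4141 = 24*172 + 13
172 = 13*13 + 3
13 = 4*3 + 1
3 = 3*1 + 0
Since gcd(2150529, 13402330) = 1, back-substitute to write 1 as a combination:
1 = 13 − 4·3
1 = −4·172 + 53·13
1 = 53·4141 − 1276·172
1 = −1276·37441 + 11537·4141
1 = 11537·153905 − 47424·37441
1 = −47424·499156 + 153809·153905
1 = 153809·2150529 − 662660·499156
1 = −662660·13402330 + 4129769·2150529
So 2150529·4129769 ≡ 1 (mod 13402330).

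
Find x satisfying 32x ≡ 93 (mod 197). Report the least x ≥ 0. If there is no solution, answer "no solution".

First find gcd(32, 197):
197 = 6×32 + 5
32 = 6×5 + 2
5 = 2×2 + 1
2 = 2×1 + 0
gcd = 1, so a unique solution mod 197 exists.
Back-substitute for the Bézout coefficients:
1 = 5 − 2·2
1 = −2·32 + 13·5
1 = 13·197 − 80·32
So 32·(-80) ≡ 1 (mod 197), giving 32⁻¹ ≡ 117.
x ≡ 32⁻¹·93 ≡ 117·93 ≡ 46 (mod 197).

46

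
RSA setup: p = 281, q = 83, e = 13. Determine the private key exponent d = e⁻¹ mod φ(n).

φ(n) = (p−1)(q−1) = 280·82 = 22960.
Need d with 13·d ≡ 1 (mod 22960). Apply the extended Euclidean algorithm:
22960 = 1766·13 + 2
13 = 6·2 + 1
2 = 2·1 + 0
Back-substitute:
1 = 13 − 6·2
1 = −6·22960 + 10597·13
So 13·10597 ≡ 1 (mod 22960), hence d = 10597.

10597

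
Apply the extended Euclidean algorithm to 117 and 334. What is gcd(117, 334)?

Repeated division:
334 = 2·117 + 100
117 = 1·100 + 17
100 = 5·17 + 15
17 = 1·15 + 2
15 = 7·2 + 1
2 = 2·1 + 0
gcd(117, 334) = 1.
Express as a combination:
1 = 15 − 7·2
1 = −7·17 + 8·15
1 = 8·100 − 47·17
1 = −47·117 + 55·100
1 = 55·334 − 157·117
So 1 = (55)·334 + (-157)·117.

1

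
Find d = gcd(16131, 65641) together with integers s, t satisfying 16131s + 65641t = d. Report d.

Apply Euclid's algorithm to 65641 and 16131:
65641 = 4×16131 + 1117
16131 = 14×1117 + 493
1117 = 2×493 + 131
493 = 3×131 + 100
131 = 1×100 + 31
100 = 3×31 + 7
31 = 4×7 + 3
7 = 2×3 + 1
3 = 3×1 + 0
gcd(16131, 65641) = 1.
Express as a combination:
1 = 7 − 2·3
1 = −2·31 + 9·7
1 = 9·100 − 29·31
1 = −29·131 + 38·100
1 = 38·493 − 143·131
1 = −143·1117 + 324·493
1 = 324·16131 − 4679·1117
1 = −4679·65641 + 19040·16131
So 1 = (-4679)·65641 + (19040)·16131.

1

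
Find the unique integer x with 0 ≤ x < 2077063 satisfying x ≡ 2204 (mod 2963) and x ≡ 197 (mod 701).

Write x = 2204 + 2963·k. Then 2963·k ≡ 197 − 2204 ≡ 96 (mod 701).
Need 2963⁻¹ mod 701. Extended Euclid on (701, 159):
701 = 4·159 + 65
159 = 2·65 + 29
65 = 2·29 + 7
29 = 4·7 + 1
7 = 7·1 + 0
Back-substitute:
1 = 29 − 4·7
1 = −4·65 + 9·29
1 = 9·159 − 22·65
1 = −22·701 + 97·159
2963⁻¹ ≡ 97 (mod 701), so k ≡ 97·96 ≡ 199 (mod 701).
x = 2204 + 2963·199 = 591841.

591841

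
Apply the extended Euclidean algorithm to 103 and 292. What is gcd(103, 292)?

Euclidean algorithm:
292 = 2×103 + 86
103 = 1×86 + 17
86 = 5×17 + 1
17 = 17×1 + 0
gcd(103, 292) = 1.
Working backward:
1 = 86 − 5·17
1 = −5·103 + 6·86
1 = 6·292 − 17·103
So 1 = (6)·292 + (-17)·103.

1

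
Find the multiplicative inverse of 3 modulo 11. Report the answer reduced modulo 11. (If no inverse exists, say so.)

4

Extended Euclidean algorithm:
11 = 3·3 + 2
3 = 1·2 + 1
2 = 2·1 + 0
The gcd is 1. Working backward:
1 = 3 − 2
1 = −11 + 4·3
So 3·4 ≡ 1 (mod 11).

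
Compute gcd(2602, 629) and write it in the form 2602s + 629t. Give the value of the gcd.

Euclidean algorithm:
2602 = 4×629 + 86
629 = 7×86 + 27
86 = 3×27 + 5
27 = 5×5 + 2
5 = 2×2 + 1
2 = 2×1 + 0
gcd(2602, 629) = 1.
Back-substituting:
1 = 5 − 2·2
1 = −2·27 + 11·5
1 = 11·86 − 35·27
1 = −35·629 + 256·86
1 = 256·2602 − 1059·629
So 1 = (256)·2602 + (-1059)·629.

1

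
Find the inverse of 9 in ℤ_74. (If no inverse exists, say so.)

33

Extended Euclidean algorithm:
74 = 8×9 + 2
9 = 4×2 + 1
2 = 2×1 + 0
Since gcd(9, 74) = 1, back-substitute to write 1 as a combination:
1 = 9 − 4·2
1 = −4·74 + 33·9
So 9·33 ≡ 1 (mod 74).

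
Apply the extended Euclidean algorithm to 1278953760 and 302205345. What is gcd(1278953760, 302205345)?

Euclidean algorithm:
1278953760 = 4*302205345 + 70132380
302205345 = 4*70132380 + 21675825
70132380 = 3*21675825 + 5104905
21675825 = 4*5104905 + 1256205
5104905 = 4*1256205 + 80085
1256205 = 15*80085 + 54930
80085 = 1*54930 + 25155
54930 = 2*25155 + 4620
25155 = 5*4620 + 2055
4620 = 2*2055 + 510
2055 = 4*510 + 15
510 = 34*15 + 0
gcd(1278953760, 302205345) = 15.
Express as a combination:
15 = 2055 − 4·510
15 = −4·4620 + 9·2055
15 = 9·25155 − 49·4620
15 = −49·54930 + 107·25155
15 = 107·80085 − 156·54930
15 = −156·1256205 + 2447·80085
15 = 2447·5104905 − 9944·1256205
15 = −9944·21675825 + 42223·5104905
15 = 42223·70132380 − 136613·21675825
15 = −136613·302205345 + 588675·70132380
15 = 588675·1278953760 − 2491313·302205345
So 15 = (588675)·1278953760 + (-2491313)·302205345.

15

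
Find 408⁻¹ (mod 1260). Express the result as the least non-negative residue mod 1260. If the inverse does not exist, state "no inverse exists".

no inverse exists

Compute gcd(408, 1260):
1260 = 3×408 + 36
408 = 11×36 + 12
36 = 3×12 + 0
gcd(408, 1260) = 12 ≠ 1, so 408 has no multiplicative inverse modulo 1260.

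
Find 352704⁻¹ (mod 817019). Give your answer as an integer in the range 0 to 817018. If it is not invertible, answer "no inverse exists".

547971

Run Euclid on (817019, 352704):
817019 = 2*352704 + 111611
352704 = 3*111611 + 17871
111611 = 6*17871 + 4385
17871 = 4*4385 + 331
4385 = 13*331 + 82
331 = 4*82 + 3
82 = 27*3 + 1
3 = 3*1 + 0
Since gcd(352704, 817019) = 1, back-substitute to write 1 as a combination:
1 = 82 − 27·3
1 = −27·331 + 109·82
1 = 109·4385 − 1444·331
1 = −1444·17871 + 5885·4385
1 = 5885·111611 − 36754·17871
1 = −36754·352704 + 116147·111611
1 = 116147·817019 − 269048·352704
So 352704·(-269048) ≡ 1 (mod 817019), and -269048 ≡ 547971 (mod 817019).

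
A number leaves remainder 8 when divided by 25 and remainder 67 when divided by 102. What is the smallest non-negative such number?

Write x = 8 + 25·k. Then 25·k ≡ 67 − 8 ≡ 59 (mod 102).
Need 25⁻¹ mod 102. Extended Euclid on (102, 25):
102 = 4×25 + 2
25 = 12×2 + 1
2 = 2×1 + 0
Back-substitute:
1 = 25 − 12·2
1 = −12·102 + 49·25
25⁻¹ ≡ 49 (mod 102), so k ≡ 49·59 ≡ 35 (mod 102).
x = 8 + 25·35 = 883.

883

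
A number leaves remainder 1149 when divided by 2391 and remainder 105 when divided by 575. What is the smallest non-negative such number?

Write x = 1149 + 2391·k. Then 2391·k ≡ 105 − 1149 ≡ 106 (mod 575).
Need 2391⁻¹ mod 575. Extended Euclid on (575, 91):
575 = 6×91 + 29
91 = 3×29 + 4
29 = 7×4 + 1
4 = 4×1 + 0
Back-substitute:
1 = 29 − 7·4
1 = −7·91 + 22·29
1 = 22·575 − 139·91
2391⁻¹ ≡ 436 (mod 575), so k ≡ 436·106 ≡ 216 (mod 575).
x = 1149 + 2391·216 = 517605.

517605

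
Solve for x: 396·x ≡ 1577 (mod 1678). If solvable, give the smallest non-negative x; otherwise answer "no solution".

no solution

gcd(396, 1678):
1678 = 4*396 + 94
396 = 4*94 + 20
94 = 4*20 + 14
20 = 1*14 + 6
14 = 2*6 + 2
6 = 3*2 + 0
gcd = 2, but 2 ∤ 1577, so the congruence has no solution.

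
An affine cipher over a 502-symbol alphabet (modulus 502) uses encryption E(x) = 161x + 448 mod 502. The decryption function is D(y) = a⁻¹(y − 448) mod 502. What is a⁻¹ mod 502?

Apply the Euclidean algorithm to 502 and 161:
502 = 3·161 + 19
161 = 8·19 + 9
19 = 2·9 + 1
9 = 9·1 + 0
The gcd is 1. Working backward:
1 = 19 − 2·9
1 = −2·161 + 17·19
1 = 17·502 − 53·161
Hence 161⁻¹ ≡ -53 ≡ 449 (mod 502).

449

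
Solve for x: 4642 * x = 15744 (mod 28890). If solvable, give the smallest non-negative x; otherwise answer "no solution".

14187

First find gcd(4642, 28890):
28890 = 6×4642 + 1038
4642 = 4×1038 + 490
1038 = 2×490 + 58
490 = 8×58 + 26
58 = 2×26 + 6
26 = 4×6 + 2
6 = 3×2 + 0
gcd = 2 and 2 | 15744, so solutions exist. Divide through by 2: 2321x ≡ 7872 (mod 14445).
Now find 2321⁻¹ mod 14445:
14445 = 6·2321 + 519
2321 = 4·519 + 245
519 = 2·245 + 29
245 = 8·29 + 13
29 = 2·13 + 3
13 = 4·3 + 1
3 = 3·1 + 0
Back-substitute:
1 = 13 − 4·3
1 = −4·29 + 9·13
1 = 9·245 − 76·29
1 = −76·519 + 161·245
1 = 161·2321 − 720·519
1 = −720·14445 + 4481·2321
So 2321⁻¹ ≡ 4481 (mod 14445).
Then x ≡ 4481·7872 ≡ 14187 (mod 14445); the smallest non-negative solution is x = 14187.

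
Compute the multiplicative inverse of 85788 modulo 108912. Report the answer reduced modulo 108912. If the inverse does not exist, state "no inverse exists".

Compute gcd(85788, 108912):
108912 = 1*85788 + 23124
85788 = 3*23124 + 16416
23124 = 1*16416 + 6708
16416 = 2*6708 + 3000
6708 = 2*3000 + 708
3000 = 4*708 + 168
708 = 4*168 + 36
168 = 4*36 + 24
36 = 1*24 + 12
24 = 2*12 + 0
gcd(85788, 108912) = 12 ≠ 1, so 85788 has no multiplicative inverse modulo 108912.

no inverse exists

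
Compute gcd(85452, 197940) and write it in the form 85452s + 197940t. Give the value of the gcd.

Euclidean algorithm:
197940 = 2*85452 + 27036
85452 = 3*27036 + 4344
27036 = 6*4344 + 972
4344 = 4*972 + 456
972 = 2*456 + 60
456 = 7*60 + 36
60 = 1*36 + 24
36 = 1*24 + 12
24 = 2*12 + 0
gcd(85452, 197940) = 12.
Back-substituting:
12 = 36 − 24
12 = −60 + 2·36
12 = 2·456 − 15·60
12 = −15·972 + 32·456
12 = 32·4344 − 143·972
12 = −143·27036 + 890·4344
12 = 890·85452 − 2813·27036
12 = −2813·197940 + 6516·85452
So 12 = (-2813)·197940 + (6516)·85452.

12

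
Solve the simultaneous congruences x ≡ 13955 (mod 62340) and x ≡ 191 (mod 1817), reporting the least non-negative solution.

Write x = 13955 + 62340·k. Then 62340·k ≡ 191 − 13955 ≡ 772 (mod 1817).
Need 62340⁻¹ mod 1817. Extended Euclid on (1817, 562):
1817 = 3×562 + 131
562 = 4×131 + 38
131 = 3×38 + 17
38 = 2×17 + 4
17 = 4×4 + 1
4 = 4×1 + 0
Back-substitute:
1 = 17 − 4·4
1 = −4·38 + 9·17
1 = 9·131 − 31·38
1 = −31·562 + 133·131
1 = 133·1817 − 430·562
62340⁻¹ ≡ 1387 (mod 1817), so k ≡ 1387·772 ≡ 551 (mod 1817).
x = 13955 + 62340·551 = 34363295.

34363295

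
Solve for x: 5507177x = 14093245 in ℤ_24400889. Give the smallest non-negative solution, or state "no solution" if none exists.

First find gcd(5507177, 24400889):
24400889 = 4·5507177 + 2372181
5507177 = 2·2372181 + 762815
2372181 = 3·762815 + 83736
762815 = 9·83736 + 9191
83736 = 9·9191 + 1017
9191 = 9·1017 + 38
1017 = 26·38 + 29
38 = 1·29 + 9
29 = 3·9 + 2
9 = 4·2 + 1
2 = 2·1 + 0
gcd = 1, so a unique solution mod 24400889 exists.
Back-substitute for the Bézout coefficients:
1 = 9 − 4·2
1 = −4·29 + 13·9
1 = 13·38 − 17·29
1 = −17·1017 + 455·38
1 = 455·9191 − 4112·1017
1 = −4112·83736 + 37463·9191
1 = 37463·762815 − 341279·83736
1 = −341279·2372181 + 1061300·762815
1 = 1061300·5507177 − 2463879·2372181
1 = −2463879·24400889 + 10916816·5507177
So 5507177·(10916816) ≡ 1 (mod 24400889), giving 5507177⁻¹ ≡ 10916816.
x ≡ 5507177⁻¹·14093245 ≡ 10916816·14093245 ≡ 23154005 (mod 24400889).

23154005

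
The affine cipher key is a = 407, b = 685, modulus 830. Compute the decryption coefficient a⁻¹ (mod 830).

gcd(830, 407) by repeated division:
830 = 2*407 + 16
407 = 25*16 + 7
16 = 2*7 + 2
7 = 3*2 + 1
2 = 2*1 + 0
Since gcd(407, 830) = 1, back-substitute to write 1 as a combination:
1 = 7 − 3·2
1 = −3·16 + 7·7
1 = 7·407 − 178·16
1 = −178·830 + 363·407
So 407·363 ≡ 1 (mod 830).

363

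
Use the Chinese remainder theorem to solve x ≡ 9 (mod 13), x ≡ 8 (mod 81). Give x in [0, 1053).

Write x = 9 + 13·k. Then 13·k ≡ 8 − 9 ≡ 80 (mod 81).
Need 13⁻¹ mod 81. Extended Euclid on (81, 13):
81 = 6·13 + 3
13 = 4·3 + 1
3 = 3·1 + 0
Back-substitute:
1 = 13 − 4·3
1 = −4·81 + 25·13
13⁻¹ ≡ 25 (mod 81), so k ≡ 25·80 ≡ 56 (mod 81).
x = 9 + 13·56 = 737.

737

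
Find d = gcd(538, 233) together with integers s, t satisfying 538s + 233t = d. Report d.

Euclidean algorithm:
538 = 2×233 + 72
233 = 3×72 + 17
72 = 4×17 + 4
17 = 4×4 + 1
4 = 4×1 + 0
gcd(538, 233) = 1.
Working backward:
1 = 17 − 4·4
1 = −4·72 + 17·17
1 = 17·233 − 55·72
1 = −55·538 + 127·233
So 1 = (-55)·538 + (127)·233.

1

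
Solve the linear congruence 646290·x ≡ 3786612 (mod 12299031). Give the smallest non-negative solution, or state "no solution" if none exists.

no solution

gcd(646290, 12299031):
12299031 = 19·646290 + 19521
646290 = 33·19521 + 2097
19521 = 9·2097 + 648
2097 = 3·648 + 153
648 = 4·153 + 36
153 = 4·36 + 9
36 = 4·9 + 0
gcd = 9, but 9 ∤ 3786612, so the congruence has no solution.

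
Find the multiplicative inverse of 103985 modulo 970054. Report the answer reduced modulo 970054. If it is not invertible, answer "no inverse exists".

389253

gcd(970054, 103985) by repeated division:
970054 = 9·103985 + 34189
103985 = 3·34189 + 1418
34189 = 24·1418 + 157
1418 = 9·157 + 5
157 = 31·5 + 2
5 = 2·2 + 1
2 = 2·1 + 0
Since gcd(103985, 970054) = 1, back-substitute to write 1 as a combination:
1 = 5 − 2·2
1 = −2·157 + 63·5
1 = 63·1418 − 569·157
1 = −569·34189 + 13719·1418
1 = 13719·103985 − 41726·34189
1 = −41726·970054 + 389253·103985
So 103985·389253 ≡ 1 (mod 970054).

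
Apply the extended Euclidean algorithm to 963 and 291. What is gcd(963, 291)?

Repeated division:
963 = 3×291 + 90
291 = 3×90 + 21
90 = 4×21 + 6
21 = 3×6 + 3
6 = 2×3 + 0
gcd(963, 291) = 3.
Back-substituting:
3 = 21 − 3·6
3 = −3·90 + 13·21
3 = 13·291 − 42·90
3 = −42·963 + 139·291
So 3 = (-42)·963 + (139)·291.

3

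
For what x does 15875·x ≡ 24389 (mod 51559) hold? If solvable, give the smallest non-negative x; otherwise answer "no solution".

43454

First find gcd(15875, 51559):
51559 = 3·15875 + 3934
15875 = 4·3934 + 139
3934 = 28·139 + 42
139 = 3·42 + 13
42 = 3·13 + 3
13 = 4·3 + 1
3 = 3·1 + 0
gcd = 1, so a unique solution mod 51559 exists.
Back-substitute for the Bézout coefficients:
1 = 13 − 4·3
1 = −4·42 + 13·13
1 = 13·139 − 43·42
1 = −43·3934 + 1217·139
1 = 1217·15875 − 4911·3934
1 = −4911·51559 + 15950·15875
So 15875·(15950) ≡ 1 (mod 51559), giving 15875⁻¹ ≡ 15950.
x ≡ 15875⁻¹·24389 ≡ 15950·24389 ≡ 43454 (mod 51559).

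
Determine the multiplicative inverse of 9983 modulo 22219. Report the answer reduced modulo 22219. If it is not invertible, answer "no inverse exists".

15789

Extended Euclidean algorithm:
22219 = 2·9983 + 2253
9983 = 4·2253 + 971
2253 = 2·971 + 311
971 = 3·311 + 38
311 = 8·38 + 7
38 = 5·7 + 3
7 = 2·3 + 1
3 = 3·1 + 0
Since gcd(9983, 22219) = 1, back-substitute to write 1 as a combination:
1 = 7 − 2·3
1 = −2·38 + 11·7
1 = 11·311 − 90·38
1 = −90·971 + 281·311
1 = 281·2253 − 652·971
1 = −652·9983 + 2889·2253
1 = 2889·22219 − 6430·9983
So 9983·(-6430) ≡ 1 (mod 22219), and -6430 ≡ 15789 (mod 22219).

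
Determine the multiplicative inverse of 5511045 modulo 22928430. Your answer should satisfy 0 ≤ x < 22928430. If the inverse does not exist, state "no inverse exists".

no inverse exists

Euclidean algorithm on 22928430, 5511045:
22928430 = 4×5511045 + 884250
5511045 = 6×884250 + 205545
884250 = 4×205545 + 62070
205545 = 3×62070 + 19335
62070 = 3×19335 + 4065
19335 = 4×4065 + 3075
4065 = 1×3075 + 990
3075 = 3×990 + 105
990 = 9×105 + 45
105 = 2×45 + 15
45 = 3×15 + 0
Since gcd = 15 > 1, 5511045 is not a unit mod 22928430.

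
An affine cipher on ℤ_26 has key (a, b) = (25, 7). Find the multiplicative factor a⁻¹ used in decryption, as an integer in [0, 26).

Extended Euclidean algorithm:
26 = 1*25 + 1
25 = 25*1 + 0
gcd = 1, so the inverse exists. Back-substitute:
1 = 26 − 25
So 25·(-1) ≡ 1 (mod 26), and -1 ≡ 25 (mod 26).

25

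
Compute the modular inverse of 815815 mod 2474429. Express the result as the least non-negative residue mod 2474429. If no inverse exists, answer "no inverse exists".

Apply the Euclidean algorithm to 2474429 and 815815:
2474429 = 3·815815 + 26984
815815 = 30·26984 + 6295
26984 = 4·6295 + 1804
6295 = 3·1804 + 883
1804 = 2·883 + 38
883 = 23·38 + 9
38 = 4·9 + 2
9 = 4·2 + 1
2 = 2·1 + 0
gcd = 1, so the inverse exists. Back-substitute:
1 = 9 − 4·2
1 = −4·38 + 17·9
1 = 17·883 − 395·38
1 = −395·1804 + 807·883
1 = 807·6295 − 2816·1804
1 = −2816·26984 + 12071·6295
1 = 12071·815815 − 364946·26984
1 = −364946·2474429 + 1106909·815815
So 815815·1106909 ≡ 1 (mod 2474429).

1106909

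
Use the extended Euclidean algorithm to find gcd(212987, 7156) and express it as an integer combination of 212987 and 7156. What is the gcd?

Apply Euclid's algorithm to 212987 and 7156:
212987 = 29×7156 + 5463
7156 = 1×5463 + 1693
5463 = 3×1693 + 384
1693 = 4×384 + 157
384 = 2×157 + 70
157 = 2×70 + 17
70 = 4×17 + 2
17 = 8×2 + 1
2 = 2×1 + 0
gcd(212987, 7156) = 1.
Express as a combination:
1 = 17 − 8·2
1 = −8·70 + 33·17
1 = 33·157 − 74·70
1 = −74·384 + 181·157
1 = 181·1693 − 798·384
1 = −798·5463 + 2575·1693
1 = 2575·7156 − 3373·5463
1 = −3373·212987 + 100392·7156
So 1 = (-3373)·212987 + (100392)·7156.

1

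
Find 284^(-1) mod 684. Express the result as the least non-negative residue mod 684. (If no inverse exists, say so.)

no inverse exists

Euclidean algorithm on 684, 284:
684 = 2*284 + 116
284 = 2*116 + 52
116 = 2*52 + 12
52 = 4*12 + 4
12 = 3*4 + 0
Since gcd = 4 > 1, 284 is not a unit mod 684.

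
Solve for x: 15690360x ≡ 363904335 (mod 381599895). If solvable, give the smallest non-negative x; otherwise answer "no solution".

6971078

First find gcd(15690360, 381599895):
381599895 = 24·15690360 + 5031255
15690360 = 3·5031255 + 596595
5031255 = 8·596595 + 258495
596595 = 2·258495 + 79605
258495 = 3·79605 + 19680
79605 = 4·19680 + 885
19680 = 22·885 + 210
885 = 4·210 + 45
210 = 4·45 + 30
45 = 1·30 + 15
30 = 2·15 + 0
gcd = 15 and 15 | 363904335, so solutions exist. Divide through by 15: 1046024x ≡ 24260289 (mod 25439993).
Now find 1046024⁻¹ mod 25439993:
25439993 = 24×1046024 + 335417
1046024 = 3×335417 + 39773
335417 = 8×39773 + 17233
39773 = 2×17233 + 5307
17233 = 3×5307 + 1312
5307 = 4×1312 + 59
1312 = 22×59 + 14
59 = 4×14 + 3
14 = 4×3 + 2
3 = 1×2 + 1
2 = 2×1 + 0
Back-substitute:
1 = 3 − 2
1 = −14 + 5·3
1 = 5·59 − 21·14
1 = −21·1312 + 467·59
1 = 467·5307 − 1889·1312
1 = −1889·17233 + 6134·5307
1 = 6134·39773 − 14157·17233
1 = −14157·335417 + 119390·39773
1 = 119390·1046024 − 372327·335417
1 = −372327·25439993 + 9055238·1046024
So 1046024⁻¹ ≡ 9055238 (mod 25439993).
Then x ≡ 9055238·24260289 ≡ 6971078 (mod 25439993); the smallest non-negative solution is x = 6971078.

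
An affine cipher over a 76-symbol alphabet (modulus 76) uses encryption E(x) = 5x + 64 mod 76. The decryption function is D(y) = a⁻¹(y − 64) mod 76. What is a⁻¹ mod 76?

gcd(76, 5) by repeated division:
76 = 15×5 + 1
5 = 5×1 + 0
Since gcd(5, 76) = 1, back-substitute to write 1 as a combination:
1 = 76 − 15·5
So 5·(-15) ≡ 1 (mod 76), and -15 ≡ 61 (mod 76).

61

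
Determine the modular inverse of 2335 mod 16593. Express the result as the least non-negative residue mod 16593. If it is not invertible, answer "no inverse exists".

Apply the Euclidean algorithm to 16593 and 2335:
16593 = 7*2335 + 248
2335 = 9*248 + 103
248 = 2*103 + 42
103 = 2*42 + 19
42 = 2*19 + 4
19 = 4*4 + 3
4 = 1*3 + 1
3 = 3*1 + 0
The gcd is 1. Working backward:
1 = 4 − 3
1 = −19 + 5·4
1 = 5·42 − 11·19
1 = −11·103 + 27·42
1 = 27·248 − 65·103
1 = −65·2335 + 612·248
1 = 612·16593 − 4349·2335
Thus 2335·(-4349) ≡ 1 (mod 16593); reducing, -4349 mod 16593 = 12244.

12244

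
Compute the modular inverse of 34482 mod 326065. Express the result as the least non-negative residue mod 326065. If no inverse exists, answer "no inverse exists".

56103

Apply the Euclidean algorithm to 326065 and 34482:
326065 = 9×34482 + 15727
34482 = 2×15727 + 3028
15727 = 5×3028 + 587
3028 = 5×587 + 93
587 = 6×93 + 29
93 = 3×29 + 6
29 = 4×6 + 5
6 = 1×5 + 1
5 = 5×1 + 0
The gcd is 1. Working backward:
1 = 6 − 5
1 = −29 + 5·6
1 = 5·93 − 16·29
1 = −16·587 + 101·93
1 = 101·3028 − 521·587
1 = −521·15727 + 2706·3028
1 = 2706·34482 − 5933·15727
1 = −5933·326065 + 56103·34482
So 34482·56103 ≡ 1 (mod 326065).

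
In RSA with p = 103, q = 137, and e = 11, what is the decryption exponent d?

12611

φ(n) = (p−1)(q−1) = 102·136 = 13872.
Need d with 11·d ≡ 1 (mod 13872). Apply the extended Euclidean algorithm:
13872 = 1261*11 + 1
11 = 11*1 + 0
Back-substitute:
1 = 13872 − 1261·11
So 11·(-1261) ≡ 1 (mod 13872), hence d ≡ -1261 ≡ 12611 (mod 13872).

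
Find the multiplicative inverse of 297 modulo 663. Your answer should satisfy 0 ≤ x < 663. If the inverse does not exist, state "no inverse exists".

Compute gcd(297, 663):
663 = 2×297 + 69
297 = 4×69 + 21
69 = 3×21 + 6
21 = 3×6 + 3
6 = 2×3 + 0
Since gcd = 3 > 1, 297 is not a unit mod 663.

no inverse exists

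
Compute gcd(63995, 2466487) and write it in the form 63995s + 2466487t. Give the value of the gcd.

1

Euclidean algorithm:
2466487 = 38×63995 + 34677
63995 = 1×34677 + 29318
34677 = 1×29318 + 5359
29318 = 5×5359 + 2523
5359 = 2×2523 + 313
2523 = 8×313 + 19
313 = 16×19 + 9
19 = 2×9 + 1
9 = 9×1 + 0
gcd(63995, 2466487) = 1.
Working backward:
1 = 19 − 2·9
1 = −2·313 + 33·19
1 = 33·2523 − 266·313
1 = −266·5359 + 565·2523
1 = 565·29318 − 3091·5359
1 = −3091·34677 + 3656·29318
1 = 3656·63995 − 6747·34677
1 = −6747·2466487 + 260042·63995
So 1 = (-6747)·2466487 + (260042)·63995.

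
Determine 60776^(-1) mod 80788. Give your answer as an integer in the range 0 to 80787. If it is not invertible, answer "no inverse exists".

Compute gcd(60776, 80788):
80788 = 1*60776 + 20012
60776 = 3*20012 + 740
20012 = 27*740 + 32
740 = 23*32 + 4
32 = 8*4 + 0
The gcd is 4, not 1, hence no inverse exists.

no inverse exists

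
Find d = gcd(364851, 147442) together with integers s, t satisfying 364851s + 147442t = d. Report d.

Apply Euclid's algorithm to 364851 and 147442:
364851 = 2×147442 + 69967
147442 = 2×69967 + 7508
69967 = 9×7508 + 2395
7508 = 3×2395 + 323
2395 = 7×323 + 134
323 = 2×134 + 55
134 = 2×55 + 24
55 = 2×24 + 7
24 = 3×7 + 3
7 = 2×3 + 1
3 = 3×1 + 0
gcd(364851, 147442) = 1.
Express as a combination:
1 = 7 − 2·3
1 = −2·24 + 7·7
1 = 7·55 − 16·24
1 = −16·134 + 39·55
1 = 39·323 − 94·134
1 = −94·2395 + 697·323
1 = 697·7508 − 2185·2395
1 = −2185·69967 + 20362·7508
1 = 20362·147442 − 42909·69967
1 = −42909·364851 + 106180·147442
So 1 = (-42909)·364851 + (106180)·147442.

1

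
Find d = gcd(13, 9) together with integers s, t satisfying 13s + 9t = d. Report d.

Apply Euclid's algorithm to 13 and 9:
13 = 1×9 + 4
9 = 2×4 + 1
4 = 4×1 + 0
gcd(13, 9) = 1.
Working backward:
1 = 9 − 2·4
1 = −2·13 + 3·9
So 1 = (-2)·13 + (3)·9.

1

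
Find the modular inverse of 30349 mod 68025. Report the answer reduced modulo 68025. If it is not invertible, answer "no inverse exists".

1699

Extended Euclidean algorithm:
68025 = 2·30349 + 7327
30349 = 4·7327 + 1041
7327 = 7·1041 + 40
1041 = 26·40 + 1
40 = 40·1 + 0
Since gcd(30349, 68025) = 1, back-substitute to write 1 as a combination:
1 = 1041 − 26·40
1 = −26·7327 + 183·1041
1 = 183·30349 − 758·7327
1 = −758·68025 + 1699·30349
So 30349·1699 ≡ 1 (mod 68025).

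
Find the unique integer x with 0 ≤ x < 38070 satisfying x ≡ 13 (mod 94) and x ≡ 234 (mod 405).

16839

Write x = 13 + 94·k. Then 94·k ≡ 234 − 13 ≡ 221 (mod 405).
Need 94⁻¹ mod 405. Extended Euclid on (405, 94):
405 = 4×94 + 29
94 = 3×29 + 7
29 = 4×7 + 1
7 = 7×1 + 0
Back-substitute:
1 = 29 − 4·7
1 = −4·94 + 13·29
1 = 13·405 − 56·94
94⁻¹ ≡ 349 (mod 405), so k ≡ 349·221 ≡ 179 (mod 405).
x = 13 + 94·179 = 16839.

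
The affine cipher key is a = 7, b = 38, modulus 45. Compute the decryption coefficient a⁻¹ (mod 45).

Extended Euclidean algorithm:
45 = 6×7 + 3
7 = 2×3 + 1
3 = 3×1 + 0
The gcd is 1. Working backward:
1 = 7 − 2·3
1 = −2·45 + 13·7
So 7·13 ≡ 1 (mod 45).

13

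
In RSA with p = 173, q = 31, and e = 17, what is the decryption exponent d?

4553

φ(n) = (p−1)(q−1) = 172·30 = 5160.
Need d with 17·d ≡ 1 (mod 5160). Apply the extended Euclidean algorithm:
5160 = 303×17 + 9
17 = 1×9 + 8
9 = 1×8 + 1
8 = 8×1 + 0
Back-substitute:
1 = 9 − 8
1 = −17 + 2·9
1 = 2·5160 − 607·17
So 17·(-607) ≡ 1 (mod 5160), hence d ≡ -607 ≡ 4553 (mod 5160).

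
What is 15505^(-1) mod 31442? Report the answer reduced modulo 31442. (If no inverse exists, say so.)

14047

Extended Euclidean algorithm:
31442 = 2*15505 + 432
15505 = 35*432 + 385
432 = 1*385 + 47
385 = 8*47 + 9
47 = 5*9 + 2
9 = 4*2 + 1
2 = 2*1 + 0
gcd = 1, so the inverse exists. Back-substitute:
1 = 9 − 4·2
1 = −4·47 + 21·9
1 = 21·385 − 172·47
1 = −172·432 + 193·385
1 = 193·15505 − 6927·432
1 = −6927·31442 + 14047·15505
So 15505·14047 ≡ 1 (mod 31442).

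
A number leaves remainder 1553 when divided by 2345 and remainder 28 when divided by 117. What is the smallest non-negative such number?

Write x = 1553 + 2345·k. Then 2345·k ≡ 28 − 1553 ≡ 113 (mod 117).
Need 2345⁻¹ mod 117. Extended Euclid on (117, 5):
117 = 23×5 + 2
5 = 2×2 + 1
2 = 2×1 + 0
Back-substitute:
1 = 5 − 2·2
1 = −2·117 + 47·5
2345⁻¹ ≡ 47 (mod 117), so k ≡ 47·113 ≡ 46 (mod 117).
x = 1553 + 2345·46 = 109423.

109423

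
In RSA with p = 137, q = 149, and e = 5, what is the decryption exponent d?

12077

φ(n) = (p−1)(q−1) = 136·148 = 20128.
Need d with 5·d ≡ 1 (mod 20128). Apply the extended Euclidean algorithm:
20128 = 4025×5 + 3
5 = 1×3 + 2
3 = 1×2 + 1
2 = 2×1 + 0
Back-substitute:
1 = 3 − 2
1 = −5 + 2·3
1 = 2·20128 − 8051·5
So 5·(-8051) ≡ 1 (mod 20128), hence d ≡ -8051 ≡ 12077 (mod 20128).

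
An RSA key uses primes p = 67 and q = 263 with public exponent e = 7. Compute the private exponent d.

7411

φ(n) = (p−1)(q−1) = 66·262 = 17292.
Need d with 7·d ≡ 1 (mod 17292). Apply the extended Euclidean algorithm:
17292 = 2470*7 + 2
7 = 3*2 + 1
2 = 2*1 + 0
Back-substitute:
1 = 7 − 3·2
1 = −3·17292 + 7411·7
So 7·7411 ≡ 1 (mod 17292), hence d = 7411.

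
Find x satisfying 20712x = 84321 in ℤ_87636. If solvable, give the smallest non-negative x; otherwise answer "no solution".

no solution

gcd(20712, 87636):
87636 = 4*20712 + 4788
20712 = 4*4788 + 1560
4788 = 3*1560 + 108
1560 = 14*108 + 48
108 = 2*48 + 12
48 = 4*12 + 0
gcd = 12, but 12 ∤ 84321, so the congruence has no solution.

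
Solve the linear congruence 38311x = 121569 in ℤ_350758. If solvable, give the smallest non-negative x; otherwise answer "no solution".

60503

First find gcd(38311, 350758):
350758 = 9*38311 + 5959
38311 = 6*5959 + 2557
5959 = 2*2557 + 845
2557 = 3*845 + 22
845 = 38*22 + 9
22 = 2*9 + 4
9 = 2*4 + 1
4 = 4*1 + 0
gcd = 1, so a unique solution mod 350758 exists.
Back-substitute for the Bézout coefficients:
1 = 9 − 2·4
1 = −2·22 + 5·9
1 = 5·845 − 192·22
1 = −192·2557 + 581·845
1 = 581·5959 − 1354·2557
1 = −1354·38311 + 8705·5959
1 = 8705·350758 − 79699·38311
So 38311·(-79699) ≡ 1 (mod 350758), giving 38311⁻¹ ≡ 271059.
x ≡ 38311⁻¹·121569 ≡ 271059·121569 ≡ 60503 (mod 350758).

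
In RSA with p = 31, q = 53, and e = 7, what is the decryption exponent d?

φ(n) = (p−1)(q−1) = 30·52 = 1560.
Need d with 7·d ≡ 1 (mod 1560). Apply the extended Euclidean algorithm:
1560 = 222×7 + 6
7 = 1×6 + 1
6 = 6×1 + 0
Back-substitute:
1 = 7 − 6
1 = −1560 + 223·7
So 7·223 ≡ 1 (mod 1560), hence d = 223.

223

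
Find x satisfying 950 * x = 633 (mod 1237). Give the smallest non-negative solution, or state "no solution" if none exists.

First find gcd(950, 1237):
1237 = 1·950 + 287
950 = 3·287 + 89
287 = 3·89 + 20
89 = 4·20 + 9
20 = 2·9 + 2
9 = 4·2 + 1
2 = 2·1 + 0
gcd = 1, so a unique solution mod 1237 exists.
Back-substitute for the Bézout coefficients:
1 = 9 − 4·2
1 = −4·20 + 9·9
1 = 9·89 − 40·20
1 = −40·287 + 129·89
1 = 129·950 − 427·287
1 = −427·1237 + 556·950
So 950·(556) ≡ 1 (mod 1237), giving 950⁻¹ ≡ 556.
x ≡ 950⁻¹·633 ≡ 556·633 ≡ 640 (mod 1237).

640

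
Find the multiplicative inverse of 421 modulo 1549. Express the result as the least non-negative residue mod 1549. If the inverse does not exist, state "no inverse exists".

Apply the Euclidean algorithm to 1549 and 421:
1549 = 3×421 + 286
421 = 1×286 + 135
286 = 2×135 + 16
135 = 8×16 + 7
16 = 2×7 + 2
7 = 3×2 + 1
2 = 2×1 + 0
The gcd is 1. Working backward:
1 = 7 − 3·2
1 = −3·16 + 7·7
1 = 7·135 − 59·16
1 = −59·286 + 125·135
1 = 125·421 − 184·286
1 = −184·1549 + 677·421
So 421·677 ≡ 1 (mod 1549).

677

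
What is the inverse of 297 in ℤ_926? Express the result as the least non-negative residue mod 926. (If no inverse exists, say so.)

873

Extended Euclidean algorithm:
926 = 3·297 + 35
297 = 8·35 + 17
35 = 2·17 + 1
17 = 17·1 + 0
Since gcd(297, 926) = 1, back-substitute to write 1 as a combination:
1 = 35 − 2·17
1 = −2·297 + 17·35
1 = 17·926 − 53·297
Thus 297·(-53) ≡ 1 (mod 926); reducing, -53 mod 926 = 873.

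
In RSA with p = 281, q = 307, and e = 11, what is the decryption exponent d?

77891

φ(n) = (p−1)(q−1) = 280·306 = 85680.
Need d with 11·d ≡ 1 (mod 85680). Apply the extended Euclidean algorithm:
85680 = 7789×11 + 1
11 = 11×1 + 0
Back-substitute:
1 = 85680 − 7789·11
So 11·(-7789) ≡ 1 (mod 85680), hence d ≡ -7789 ≡ 77891 (mod 85680).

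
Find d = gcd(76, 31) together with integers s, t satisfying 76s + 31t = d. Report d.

1

Repeated division:
76 = 2×31 + 14
31 = 2×14 + 3
14 = 4×3 + 2
3 = 1×2 + 1
2 = 2×1 + 0
gcd(76, 31) = 1.
Working backward:
1 = 3 − 2
1 = −14 + 5·3
1 = 5·31 − 11·14
1 = −11·76 + 27·31
So 1 = (-11)·76 + (27)·31.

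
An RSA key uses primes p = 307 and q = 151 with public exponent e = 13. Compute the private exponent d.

31777

φ(n) = (p−1)(q−1) = 306·150 = 45900.
Need d with 13·d ≡ 1 (mod 45900). Apply the extended Euclidean algorithm:
45900 = 3530*13 + 10
13 = 1*10 + 3
10 = 3*3 + 1
3 = 3*1 + 0
Back-substitute:
1 = 10 − 3·3
1 = −3·13 + 4·10
1 = 4·45900 − 14123·13
So 13·(-14123) ≡ 1 (mod 45900), hence d ≡ -14123 ≡ 31777 (mod 45900).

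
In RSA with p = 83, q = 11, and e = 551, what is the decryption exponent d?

631

φ(n) = (p−1)(q−1) = 82·10 = 820.
Need d with 551·d ≡ 1 (mod 820). Apply the extended Euclidean algorithm:
820 = 1×551 + 269
551 = 2×269 + 13
269 = 20×13 + 9
13 = 1×9 + 4
9 = 2×4 + 1
4 = 4×1 + 0
Back-substitute:
1 = 9 − 2·4
1 = −2·13 + 3·9
1 = 3·269 − 62·13
1 = −62·551 + 127·269
1 = 127·820 − 189·551
So 551·(-189) ≡ 1 (mod 820), hence d ≡ -189 ≡ 631 (mod 820).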